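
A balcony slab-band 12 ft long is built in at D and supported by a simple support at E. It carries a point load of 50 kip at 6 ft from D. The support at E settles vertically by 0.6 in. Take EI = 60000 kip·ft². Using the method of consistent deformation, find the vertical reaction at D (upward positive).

Choose R_E as the redundant. The primary structure is the cantilever fixed at D.
Deflection at E on the released cantilever, summing each load's contribution:
  point load 50 at a = 6: Pa²(3L − a)/(6EI) = 9000/EI
Tip deflection under a unit load at E: L³/(3EI) = 576/EI.
With EI = 60000 kip·ft²: δ_0 = 0.15 ft and δ_{EE} = 0.0096 ft/kip.
Compatibility — the beam at E must follow the support down by 0.05 ft: δ_0 − R_E·δ_{EE} = 0.05, so R_E = (0.15 − 0.05)/0.0096 = 10.42 kip.
Vertical equilibrium: R_D = ΣP − R_E = 50 − 10.42 = 39.58 kip.

R_D = 39.58 kip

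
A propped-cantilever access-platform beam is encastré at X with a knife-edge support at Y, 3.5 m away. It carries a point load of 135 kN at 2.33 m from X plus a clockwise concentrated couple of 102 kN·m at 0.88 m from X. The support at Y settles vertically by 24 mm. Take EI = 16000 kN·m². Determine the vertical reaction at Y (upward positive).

Remove the prop at Y; the released (primary) structure is a cantilever built in at X.
Primary-structure tip deflection at Y by superposition:
  point load 135 at a = 2.33: Pa²(3L − a)/(6EI) = 998/EI
  clockwise couple 102 at a = 0.88: M₀a(2L − a)/(2EI) = 274.7/EI
  δ_0 = 1273/EI
Tip deflection under a unit load at Y: L³/(3EI) = 14.29/EI.
With EI = 16000 kN·m²: δ_0 = 0.07954 m and δ_{YY} = 0.000893 m/kN.
Compatibility — the beam at Y must follow the support down by 0.024 m: δ_0 − R_Y·δ_{YY} = 0.024, so R_Y = (0.07954 − 0.024)/0.000893 = 62.18 kN.

R_Y = 62.18 kN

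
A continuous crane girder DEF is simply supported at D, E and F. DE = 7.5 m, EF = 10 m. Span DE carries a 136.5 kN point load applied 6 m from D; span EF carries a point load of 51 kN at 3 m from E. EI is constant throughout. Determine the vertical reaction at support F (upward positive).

Insert a hinge at E; M_E is the redundant, and each span becomes simply supported.
Rotations at E on the released spans (each span's end-slope, ×1/EI):
  span DE: point load 136.5 at a = 6: Pab(L + a)/(6LEI) = 368.6/EI
  span EF: point load 51 at a = 3: Pab(L + b)/(6LEI) = 303.4/EI
  relative rotation θ_0 = (368.6 + 303.4)/EI = 672/EI
A unit hogging moment at E produces rotation L₁/(3EI) + L₂/(3EI) = 5.833/EI.
Slope continuity at E: θ_0 = M_E·5.833/EI, so M_E = 672/5.833 = 115.2 kN·m (hogging).
Span EF, ΣM about F: R_E^{EF}·10 = 357 + 115.2, so R_E^{EF} = 47.22 kN and R_F = 51 − 47.22 = 3.78 kN.

R_F = 3.78 kN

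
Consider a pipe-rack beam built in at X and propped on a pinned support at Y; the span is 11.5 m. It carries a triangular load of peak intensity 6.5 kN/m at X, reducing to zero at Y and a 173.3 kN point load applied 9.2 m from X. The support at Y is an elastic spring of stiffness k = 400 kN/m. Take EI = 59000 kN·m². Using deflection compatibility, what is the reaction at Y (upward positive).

R_Y = 100.3 kN

Take the reaction at Y as the redundant and release it; the primary structure is a cantilever fixed at X.
Deflection at Y on the released cantilever, summing each load's contribution:
  triangular load, peak 6.5 at the fixed end: w₀L⁴/(30EI) = 3790/EI
  point load 173.3 at a = 9.2: Pa²(3L − a)/(6EI) = 61851/EI
  δ_0 = 65640/EI
Tip deflection under a unit load at Y: L³/(3EI) = 507/EI.
With EI = 59000 kN·m²: δ_0 = 1.1125 m and δ_{YY} = 0.008593 m/kN.
Compatibility — the spring shortens by R_Y/k under the reaction it provides: δ_0 − R_Y·δ_{YY} = R_Y/k. With 1/k = 0.0025 m/kN, R_Y = δ_0 / (δ_{YY} + 1/k) = 1.1125 / (0.008593 + 0.0025) = 100.3 kN.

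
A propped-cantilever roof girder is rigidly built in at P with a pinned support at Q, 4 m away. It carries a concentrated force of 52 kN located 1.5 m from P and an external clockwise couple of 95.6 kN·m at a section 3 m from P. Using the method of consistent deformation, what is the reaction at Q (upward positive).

Choose R_Q as the redundant. The primary structure is the cantilever fixed at P.
Free-end deflection of the primary structure under the applied loading (downward +):
  point load 52 at a = 1.5: Pa²(3L − a)/(6EI) = 204.8/EI
  clockwise couple 95.6 at a = 3: M₀a(2L − a)/(2EI) = 717/EI
  δ_0 = 921.8/EI
Tip deflection under a unit load at Q: L³/(3EI) = 21.33/EI.
Compatibility at Q: δ_0 − R_Q·δ_{QQ} = 0, so R_Q = 921.8/21.33 = 43.21 kN.

R_Q = 43.21 kN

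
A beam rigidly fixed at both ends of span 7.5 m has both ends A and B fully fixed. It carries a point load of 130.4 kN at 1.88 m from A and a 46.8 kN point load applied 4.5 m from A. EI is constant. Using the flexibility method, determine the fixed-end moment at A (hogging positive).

Take the two fixed-end moments M_A, M_B as redundants; the released structure is the simple span AB.
End rotations of the released simple span under the applied load (×1/EI):
  at A: point load 130.4 at a = 1.88: Pab(L + b)/(6LEI) = 401.7/EI
  at B: point load 130.4 at a = 1.88: Pab(L + a)/(6LEI) = 287.2/EI
  at A: point load 46.8 at a = 4.5: Pab(L + b)/(6LEI) = 147.4/EI
  at B: point load 46.8 at a = 4.5: Pab(L + a)/(6LEI) = 168.5/EI
  θ_A0 = 549.1/EI,  θ_B0 = 455.7/EI
Flexibility coefficients: a unit moment at one end gives L/(3EI) there and L/(6EI) at the far end, so f₁₁ = f₂₂ = 2.5/EI and f₁₂ = f₂₁ = 1.25/EI.
Compatibility — zero rotation at each built-in end:
  2.5 M_A + 1.25 M_B = 549.1
  1.25 M_A + 2.5 M_B = 455.7
Solving the pair gives M_A = 171.3 kN·m and M_B = 96.59 kN·m (hogging).

M_A = 171.3 kN·m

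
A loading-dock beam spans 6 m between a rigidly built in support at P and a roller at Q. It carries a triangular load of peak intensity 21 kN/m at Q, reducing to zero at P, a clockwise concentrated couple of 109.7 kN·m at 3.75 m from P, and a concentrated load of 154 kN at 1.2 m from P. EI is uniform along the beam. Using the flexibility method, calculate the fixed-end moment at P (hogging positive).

M_P = 145.4 kN·m

Release the roller at Q. Primary structure: cantilever fixed at P.
Downward deflection at the released point Q due to the loads:
  triangular load, peak 21 at the free end: 11w₀L⁴/(120EI) = 2495/EI
  clockwise couple 109.7 at a = 3.75: M₀a(2L − a)/(2EI) = 1697/EI
  point load 154 at a = 1.2: Pa²(3L − a)/(6EI) = 620.9/EI
  δ_0 = 4813/EI
Flexibility coefficient — unit upward force at Q: δ_{QQ} = L³/(3EI) = 72/EI.
Compatibility at Q: δ_0 − R_Q·δ_{QQ} = 0, so R_Q = 4813/72 = 66.84 kN.
Moment equilibrium about P: M_P = Σ(load moments about P) − R_Q·L = 546.5 − 66.84×6 = 145.4 kN·m.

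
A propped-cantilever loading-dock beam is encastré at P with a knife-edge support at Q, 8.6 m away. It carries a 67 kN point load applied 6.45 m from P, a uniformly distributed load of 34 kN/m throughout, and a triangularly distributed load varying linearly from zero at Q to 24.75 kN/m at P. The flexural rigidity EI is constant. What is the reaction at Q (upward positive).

Choose R_Q as the redundant. The primary structure is the cantilever fixed at P.
Deflection at Q on the released cantilever, summing each load's contribution:
  point load 67 at a = 6.45: Pa²(3L − a)/(6EI) = 8989/EI
  UDL 34: wL⁴/(8EI) = 23248/EI
  triangular load, peak 24.75 at the fixed end: w₀L⁴/(30EI) = 4513/EI
  δ_0 = 36750/EI
Tip deflection under a unit load at Q: L³/(3EI) = 212/EI.
The prop prevents deflection at Q: R_Q = δ_0/δ_{QQ} = 36750/212 = 173.3 kN.

R_Q = 173.3 kN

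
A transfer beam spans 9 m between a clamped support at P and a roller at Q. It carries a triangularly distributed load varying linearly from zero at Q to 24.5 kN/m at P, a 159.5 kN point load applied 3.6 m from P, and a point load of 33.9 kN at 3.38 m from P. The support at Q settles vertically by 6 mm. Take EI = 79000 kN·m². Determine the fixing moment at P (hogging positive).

Remove the prop at Q; the released (primary) structure is a cantilever built in at P.
Deflection at Q on the released cantilever, summing each load's contribution:
  triangular load, peak 24.5 at the fixed end: w₀L⁴/(30EI) = 5358/EI
  point load 159.5 at a = 3.6: Pa²(3L − a)/(6EI) = 8062/EI
  point load 33.9 at a = 3.38: Pa²(3L − a)/(6EI) = 1525/EI
  δ_0 = 14945/EI
Flexibility coefficient — unit upward force at Q: δ_{QQ} = L³/(3EI) = 243/EI.
With EI = 79000 kN·m²: δ_0 = 0.18917 m and δ_{QQ} = 0.003076 m/kN.
Compatibility — the beam at Q must follow the support down by 0.006 m: δ_0 − R_Q·δ_{QQ} = 0.006, so R_Q = (0.18917 − 0.006)/0.003076 = 59.55 kN.
Moment equilibrium about P: M_P = Σ(load moments about P) − R_Q·L = 1020 − 59.55×9 = 483.6 kN·m.

M_P = 483.6 kN·m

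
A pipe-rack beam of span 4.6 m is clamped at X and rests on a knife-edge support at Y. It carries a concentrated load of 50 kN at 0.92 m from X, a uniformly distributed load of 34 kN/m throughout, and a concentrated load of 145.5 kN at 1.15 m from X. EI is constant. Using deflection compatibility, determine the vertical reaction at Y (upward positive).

R_Y = 73.95 kN

Take the reaction at Y as the redundant and release it; the primary structure is a cantilever fixed at X.
Downward deflection at the released point Y due to the loads:
  point load 50 at a = 0.92: Pa²(3L − a)/(6EI) = 90.85/EI
  UDL 34: wL⁴/(8EI) = 1903/EI
  point load 145.5 at a = 1.15: Pa²(3L − a)/(6EI) = 405.7/EI
  δ_0 = 2399/EI
Flexibility coefficient — unit upward force at Y: δ_{YY} = L³/(3EI) = 32.45/EI.
The prop prevents deflection at Y: R_Y = δ_0/δ_{YY} = 2399/32.45 = 73.95 kN.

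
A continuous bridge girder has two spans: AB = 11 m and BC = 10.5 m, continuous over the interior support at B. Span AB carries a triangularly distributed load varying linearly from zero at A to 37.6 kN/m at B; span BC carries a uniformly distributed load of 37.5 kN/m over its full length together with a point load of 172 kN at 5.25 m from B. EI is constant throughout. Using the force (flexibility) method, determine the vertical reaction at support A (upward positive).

Insert a hinge at B; M_B is the redundant, and each span becomes simply supported.
Discontinuity in slope at B on the released structure — sum the simple-span end rotations:
  span AB: triangular load, peak 37.6: w₀L³/(45EI) = 1112/EI
  span BC: UDL 37.5: wL³/(24EI) = 1809/EI
  span BC: point load 172 at a = 5.25: Pab(L + b)/(6LEI) = 1185/EI
  relative rotation θ_0 = (1112 + 2994)/EI = 4106/EI
A unit hogging moment at B produces rotation L₁/(3EI) + L₂/(3EI) = 7.167/EI.
Compatibility: M_B·(L₁+L₂)/(3EI) = θ_0, giving M_B = 572.9 kN·m (hogging).
Span AB, ΣM about A with M_B applied at B: R_B^{AB}·11 = 1517 + 572.9, so R_B^{AB} = 190 kN and R_A = 206.8 − 190 = 16.85 kN.

R_A = 16.85 kN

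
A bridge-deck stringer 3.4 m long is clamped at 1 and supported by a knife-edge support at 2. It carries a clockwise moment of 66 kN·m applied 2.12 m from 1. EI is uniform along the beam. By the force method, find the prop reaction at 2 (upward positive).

Take the reaction at 2 as the redundant and release it; the primary structure is a cantilever fixed at 1.
Primary-structure tip deflection at 2 by superposition:
  clockwise couple 66 at a = 2.12: M₀a(2L − a)/(2EI) = 327.4/EI
Tip deflection under a unit load at 2: L³/(3EI) = 13.1/EI.
The prop prevents deflection at 2: R_2 = δ_0/δ_{22} = 327.4/13.1 = 24.99 kN.

R_2 = 24.99 kN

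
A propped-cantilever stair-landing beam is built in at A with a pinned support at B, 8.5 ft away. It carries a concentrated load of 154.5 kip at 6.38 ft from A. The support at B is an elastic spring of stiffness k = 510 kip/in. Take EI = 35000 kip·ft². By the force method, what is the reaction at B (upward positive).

Remove the prop at B; the released (primary) structure is a cantilever built in at A.
Downward deflection at the released point B due to the loads:
  point load 154.5 at a = 6.38: Pa²(3L − a)/(6EI) = 20040/EI
Flexibility coefficient — unit upward force at B: δ_{BB} = L³/(3EI) = 204.7/EI.
With EI = 35000 kip·ft²: δ_0 = 0.57258 ft and δ_{BB} = 0.005849 ft/kip.
Compatibility — the spring shortens by R_B/k under the reaction it provides: δ_0 − R_B·δ_{BB} = R_B/k. With 1/k = 1/(510×12) ft/kip = 0.000163 ft/kip, R_B = δ_0 / (δ_{BB} + 1/k) = 0.57258 / (0.005849 + 0.000163) = 95.24 kip.

R_B = 95.24 kip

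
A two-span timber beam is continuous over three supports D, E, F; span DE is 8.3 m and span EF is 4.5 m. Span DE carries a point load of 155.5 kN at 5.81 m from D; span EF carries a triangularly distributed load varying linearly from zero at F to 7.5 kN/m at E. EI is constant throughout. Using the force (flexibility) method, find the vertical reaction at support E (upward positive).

Take M_E as the redundant. Released structure: two simple spans DE and EF with a hinge at E.
Discontinuity in slope at E on the released structure — sum the simple-span end rotations:
  span DE: point load 155.5 at a = 5.81: Pab(L + a)/(6LEI) = 637.4/EI
  span EF: triangular load, peak 7.5: w₀L³/(45EI) = 15.19/EI
  relative rotation θ_0 = (637.4 + 15.19)/EI = 652.6/EI
A unit hogging moment at E produces rotation L₁/(3EI) + L₂/(3EI) = 4.267/EI.
Compatibility: M_E·(L₁+L₂)/(3EI) = θ_0, giving M_E = 152.9 kN·m (hogging).
Span DE, ΣM about D with M_E applied at E: R_E^{DE}·8.3 = 903.5 + 152.9, so R_E^{DE} = 127.3 kN and R_D = 155.5 − 127.3 = 28.22 kN.
Span EF, ΣM about F: R_E^{EF}·4.5 = 50.62 + 152.9, so R_E^{EF} = 45.24 kN and R_F = 16.88 − 45.24 = -28.36 kN.
R_E = 127.3 + 45.24 = 172.5 kN.

R_E = 172.5 kN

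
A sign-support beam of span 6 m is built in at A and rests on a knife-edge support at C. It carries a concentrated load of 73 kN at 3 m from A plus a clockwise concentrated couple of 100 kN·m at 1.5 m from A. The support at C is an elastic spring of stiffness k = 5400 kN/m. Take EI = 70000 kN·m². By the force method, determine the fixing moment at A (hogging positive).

Release the roller at C. Primary structure: cantilever fixed at A.
Downward deflection at the released point C due to the loads:
  point load 73 at a = 3: Pa²(3L − a)/(6EI) = 1642/EI
  clockwise couple 100 at a = 1.5: M₀a(2L − a)/(2EI) = 787.5/EI
  δ_0 = 2430/EI
Tip deflection under a unit load at C: L³/(3EI) = 72/EI.
With EI = 70000 kN·m²: δ_0 = 0.034714 m and δ_{CC} = 0.001029 m/kN.
Compatibility — the spring shortens by R_C/k under the reaction it provides: δ_0 − R_C·δ_{CC} = R_C/k. With 1/k = 0.000185 m/kN, R_C = δ_0 / (δ_{CC} + 1/k) = 0.034714 / (0.001029 + 0.000185) = 28.6 kN.
Moment equilibrium about A: M_A = Σ(load moments about A) − R_C·L = 319 − 28.6×6 = 147.4 kN·m.

M_A = 147.4 kN·m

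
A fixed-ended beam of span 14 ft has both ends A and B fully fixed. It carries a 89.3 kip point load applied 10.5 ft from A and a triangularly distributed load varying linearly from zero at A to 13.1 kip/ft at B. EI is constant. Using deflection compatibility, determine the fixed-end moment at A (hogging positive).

Take the two fixed-end moments M_A, M_B as redundants; the released structure is the simple span AB.
End rotations of the released simple span under the applied load (×1/EI):
  at A: point load 89.3 at a = 10.5: Pab(L + b)/(6LEI) = 683.7/EI
  at B: point load 89.3 at a = 10.5: Pab(L + a)/(6LEI) = 957.2/EI
  at A: triangular load, peak 13.1: 7w₀L³/(360EI) = 699/EI
  at B: triangular load, peak 13.1: w₀L³/(45EI) = 798.8/EI
  θ_A0 = 1383/EI,  θ_B0 = 1756/EI
Flexibility coefficients: a unit moment at one end gives L/(3EI) there and L/(6EI) at the far end, so f₁₁ = f₂₂ = 4.667/EI and f₁₂ = f₂₁ = 2.333/EI.
Compatibility — zero rotation at each built-in end:
  4.667 M_A + 2.333 M_B = 1383
  2.333 M_A + 4.667 M_B = 1756
Solving the pair gives M_A = 144.2 kip·ft and M_B = 304.2 kip·ft (hogging).

M_A = 144.2 kip·ft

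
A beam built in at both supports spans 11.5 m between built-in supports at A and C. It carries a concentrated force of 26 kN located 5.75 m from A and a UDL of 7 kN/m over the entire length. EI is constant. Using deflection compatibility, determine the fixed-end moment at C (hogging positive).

M_C = 114.5 kN·m

Release both end moments; the primary structure is a simply-supported span AC with redundants M_A and M_C.
End rotations of the released simple span under the applied load (×1/EI):
  at A: point load 26 at a = 5.75: Pab(L + b)/(6LEI) = 214.9/EI
  at C: point load 26 at a = 5.75: Pab(L + a)/(6LEI) = 214.9/EI
  at A: UDL 7: wL³/(24EI) = 443.6/EI
  at C: UDL 7: wL³/(24EI) = 443.6/EI
  θ_A0 = 658.5/EI,  θ_C0 = 658.5/EI
Flexibility coefficients: a unit moment at one end gives L/(3EI) there and L/(6EI) at the far end, so f₁₁ = f₂₂ = 3.833/EI and f₁₂ = f₂₁ = 1.917/EI.
Compatibility — zero rotation at each built-in end:
  3.833 M_A + 1.917 M_C = 658.5
  1.917 M_A + 3.833 M_C = 658.5
Solving the pair gives M_A = 114.5 kN·m and M_C = 114.5 kN·m (hogging).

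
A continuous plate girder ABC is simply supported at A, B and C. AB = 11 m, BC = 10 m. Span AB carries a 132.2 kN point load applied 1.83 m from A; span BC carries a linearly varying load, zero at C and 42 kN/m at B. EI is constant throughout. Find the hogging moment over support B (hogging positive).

M_B = 194.9 kN·m

Insert a hinge at B; M_B is the redundant, and each span becomes simply supported.
Discontinuity in slope at B on the released structure — sum the simple-span end rotations:
  span AB: point load 132.2 at a = 1.83: Pab(L + a)/(6LEI) = 431.3/EI
  span BC: triangular load, peak 42: w₀L³/(45EI) = 933.3/EI
  relative rotation θ_0 = (431.3 + 933.3)/EI = 1365/EI
A unit hogging moment at B produces rotation L₁/(3EI) + L₂/(3EI) = 7/EI.
Slope continuity at B: θ_0 = M_B·7/EI, so M_B = 1365/7 = 194.9 kN·m (hogging).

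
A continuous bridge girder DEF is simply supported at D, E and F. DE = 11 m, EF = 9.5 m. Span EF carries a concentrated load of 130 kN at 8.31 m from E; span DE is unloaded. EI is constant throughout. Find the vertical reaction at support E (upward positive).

R_E = 23.21 kN

Release continuity at E by inserting a hinge; the redundant is the internal moment M_E. The primary structure is two simply-supported spans DE and EF.
Rotations at E on the released spans (each span's end-slope, ×1/EI):
  span EF: point load 130 at a = 8.31: Pab(L + b)/(6LEI) = 241.1/EI
  relative rotation θ_0 = (0 + 241.1)/EI = 241.1/EI
A unit hogging moment at E produces rotation L₁/(3EI) + L₂/(3EI) = 6.833/EI.
Slope continuity at E: θ_0 = M_E·6.833/EI, so M_E = 241.1/6.833 = 35.28 kN·m (hogging).
Span DE, ΣM about D with M_E applied at E: R_E^{DE}·11 = 0 + 35.28, so R_E^{DE} = 3.208 kN and R_D = 0 − 3.208 = -3.208 kN.
Span EF, ΣM about F: R_E^{EF}·9.5 = 154.7 + 35.28, so R_E^{EF} = 20 kN and R_F = 130 − 20 = 110 kN.
R_E = 3.208 + 20 = 23.21 kN.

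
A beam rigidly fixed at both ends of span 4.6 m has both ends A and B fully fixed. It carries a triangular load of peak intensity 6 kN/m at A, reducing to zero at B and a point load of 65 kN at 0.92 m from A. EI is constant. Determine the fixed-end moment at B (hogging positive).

Take the two fixed-end moments M_A, M_B as redundants; the released structure is the simple span AB.
Simple-span end rotations at A and B under the given loads:
  at A: triangular load, peak 6: w₀L³/(45EI) = 12.98/EI
  at B: triangular load, peak 6: 7w₀L³/(360EI) = 11.36/EI
  at A: point load 65 at a = 0.92: Pab(L + b)/(6LEI) = 66.02/EI
  at B: point load 65 at a = 0.92: Pab(L + a)/(6LEI) = 44.01/EI
  θ_A0 = 79/EI,  θ_B0 = 55.37/EI
Flexibility coefficients: a unit moment at one end gives L/(3EI) there and L/(6EI) at the far end, so f₁₁ = f₂₂ = 1.533/EI and f₁₂ = f₂₁ = 0.7667/EI.
Compatibility — zero rotation at each built-in end:
  1.533 M_A + 0.7667 M_B = 79
  0.7667 M_A + 1.533 M_B = 55.37
Solving the pair gives M_A = 44.62 kN·m and M_B = 13.8 kN·m (hogging).

M_B = 13.8 kN·m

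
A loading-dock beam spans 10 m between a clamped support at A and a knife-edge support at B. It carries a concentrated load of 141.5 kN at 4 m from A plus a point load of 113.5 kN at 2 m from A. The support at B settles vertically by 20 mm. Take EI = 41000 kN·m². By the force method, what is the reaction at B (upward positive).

Choose R_B as the redundant. The primary structure is the cantilever fixed at A.
Deflection at B on the released cantilever, summing each load's contribution:
  point load 141.5 at a = 4: Pa²(3L − a)/(6EI) = 9811/EI
  point load 113.5 at a = 2: Pa²(3L − a)/(6EI) = 2119/EI
  δ_0 = 11929/EI
Tip deflection under a unit load at B: L³/(3EI) = 333.3/EI.
With EI = 41000 kN·m²: δ_0 = 0.29096 m and δ_{BB} = 0.00813 m/kN.
Compatibility — the beam at B must follow the support down by 0.02 m: δ_0 − R_B·δ_{BB} = 0.02, so R_B = (0.29096 − 0.02)/0.00813 = 33.33 kN.

R_B = 33.33 kN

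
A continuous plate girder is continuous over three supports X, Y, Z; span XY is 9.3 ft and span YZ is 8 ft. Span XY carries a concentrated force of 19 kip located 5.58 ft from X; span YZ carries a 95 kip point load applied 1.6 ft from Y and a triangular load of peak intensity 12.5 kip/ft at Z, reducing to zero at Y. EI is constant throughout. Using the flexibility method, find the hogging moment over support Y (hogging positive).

M_Y = 90.43 kip·ft

Insert a hinge at Y; M_Y is the redundant, and each span becomes simply supported.
Discontinuity in slope at Y on the released structure — sum the simple-span end rotations:
  span XY: point load 19 at a = 5.58: Pab(L + a)/(6LEI) = 105.2/EI
  span YZ: point load 95 at a = 1.6: Pab(L + b)/(6LEI) = 291.8/EI
  span YZ: triangular load, peak 12.5: 7w₀L³/(360EI) = 124.4/EI
  relative rotation θ_0 = (105.2 + 416.3)/EI = 521.5/EI
A unit hogging moment at Y produces rotation L₁/(3EI) + L₂/(3EI) = 5.767/EI.
Compatibility: M_Y·(L₁+L₂)/(3EI) = θ_0, giving M_Y = 90.43 kip·ft (hogging).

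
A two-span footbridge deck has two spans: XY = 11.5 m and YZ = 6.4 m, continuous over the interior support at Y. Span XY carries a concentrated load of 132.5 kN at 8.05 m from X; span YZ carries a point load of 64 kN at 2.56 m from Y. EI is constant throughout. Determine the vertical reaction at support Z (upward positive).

Take M_Y as the redundant. Released structure: two simple spans XY and YZ with a hinge at Y.
End slopes at the hinge Y, treating each span as simply supported:
  span XY: point load 132.5 at a = 8.05: Pab(L + a)/(6LEI) = 1043/EI
  span YZ: point load 64 at a = 2.56: Pab(L + b)/(6LEI) = 167.8/EI
  relative rotation θ_0 = (1043 + 167.8)/EI = 1210/EI
A unit hogging moment at Y produces rotation L₁/(3EI) + L₂/(3EI) = 5.967/EI.
Slope continuity at Y: θ_0 = M_Y·5.967/EI, so M_Y = 1210/5.967 = 202.9 kN·m (hogging).
Span YZ, ΣM about Z: R_Y^{YZ}·6.4 = 245.8 + 202.9, so R_Y^{YZ} = 70.1 kN and R_Z = 64 − 70.1 = -6.097 kN.

R_Z = -6.097 kN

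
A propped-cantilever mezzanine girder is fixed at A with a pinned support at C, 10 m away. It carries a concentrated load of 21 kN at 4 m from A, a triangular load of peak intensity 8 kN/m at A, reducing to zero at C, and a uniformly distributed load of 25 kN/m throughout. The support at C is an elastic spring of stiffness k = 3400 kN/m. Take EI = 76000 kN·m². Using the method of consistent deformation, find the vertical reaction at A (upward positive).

Remove the prop at C; the released (primary) structure is a cantilever built in at A.
Downward deflection at the released point C due to the loads:
  point load 21 at a = 4: Pa²(3L − a)/(6EI) = 1456/EI
  triangular load, peak 8 at the fixed end: w₀L⁴/(30EI) = 2667/EI
  UDL 25: wL⁴/(8EI) = 31250/EI
  δ_0 = 35373/EI
Flexibility coefficient — unit upward force at C: δ_{CC} = L³/(3EI) = 333.3/EI.
With EI = 76000 kN·m²: δ_0 = 0.46543 m and δ_{CC} = 0.004386 m/kN.
Compatibility — the spring shortens by R_C/k under the reaction it provides: δ_0 − R_C·δ_{CC} = R_C/k. With 1/k = 0.000294 m/kN, R_C = δ_0 / (δ_{CC} + 1/k) = 0.46543 / (0.004386 + 0.000294) = 99.45 kN.
Vertical equilibrium: R_A = ΣP − R_C = 311 − 99.45 = 211.6 kN.

R_A = 211.6 kN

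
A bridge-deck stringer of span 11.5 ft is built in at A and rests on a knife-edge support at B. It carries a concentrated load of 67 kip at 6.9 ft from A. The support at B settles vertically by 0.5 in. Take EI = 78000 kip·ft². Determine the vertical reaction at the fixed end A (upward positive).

Release the roller at B. Primary structure: cantilever fixed at A.
Primary-structure tip deflection at B by superposition:
  point load 67 at a = 6.9: Pa²(3L − a)/(6EI) = 14673/EI
Tip deflection under a unit load at B: L³/(3EI) = 507/EI.
With EI = 78000 kip·ft²: δ_0 = 0.18812 ft and δ_{BB} = 0.006499 ft/kip.
Compatibility — the beam at B must follow the support down by 0.04167 ft: δ_0 − R_B·δ_{BB} = 0.04167, so R_B = (0.18812 − 0.04167)/0.006499 = 22.53 kip.
Vertical equilibrium: R_A = ΣP − R_B = 67 − 22.53 = 44.47 kip.

R_A = 44.47 kip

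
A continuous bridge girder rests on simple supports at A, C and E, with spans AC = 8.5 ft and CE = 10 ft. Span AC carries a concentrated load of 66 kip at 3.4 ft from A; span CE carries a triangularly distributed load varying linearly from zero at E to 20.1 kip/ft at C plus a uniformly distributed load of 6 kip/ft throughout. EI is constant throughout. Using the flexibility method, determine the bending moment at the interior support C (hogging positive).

M_C = 156.3 kip·ft

Insert a hinge at C; M_C is the redundant, and each span becomes simply supported.
Rotations at C on the released spans (each span's end-slope, ×1/EI):
  span AC: point load 66 at a = 3.4: Pab(L + a)/(6LEI) = 267/EI
  span CE: triangular load, peak 20.1: w₀L³/(45EI) = 446.7/EI
  span CE: UDL 6: wL³/(24EI) = 250/EI
  relative rotation θ_0 = (267 + 696.7)/EI = 963.7/EI
A unit hogging moment at C produces rotation L₁/(3EI) + L₂/(3EI) = 6.167/EI.
Slope continuity at C: θ_0 = M_C·6.167/EI, so M_C = 963.7/6.167 = 156.3 kip·ft (hogging).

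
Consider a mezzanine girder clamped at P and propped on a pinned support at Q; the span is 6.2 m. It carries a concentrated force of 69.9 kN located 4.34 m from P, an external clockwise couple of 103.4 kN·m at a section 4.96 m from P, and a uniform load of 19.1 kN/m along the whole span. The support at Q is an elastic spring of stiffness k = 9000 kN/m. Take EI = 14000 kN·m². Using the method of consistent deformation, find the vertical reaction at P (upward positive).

Take the reaction at Q as the redundant and release it; the primary structure is a cantilever fixed at P.
Primary-structure tip deflection at Q by superposition:
  point load 69.9 at a = 4.34: Pa²(3L − a)/(6EI) = 3129/EI
  clockwise couple 103.4 at a = 4.96: M₀a(2L − a)/(2EI) = 1908/EI
  UDL 19.1: wL⁴/(8EI) = 3528/EI
  δ_0 = 8565/EI
Flexibility coefficient — unit upward force at Q: δ_{QQ} = L³/(3EI) = 79.44/EI.
With EI = 14000 kN·m²: δ_0 = 0.61177 m and δ_{QQ} = 0.005674 m/kN.
Compatibility — the spring shortens by R_Q/k under the reaction it provides: δ_0 − R_Q·δ_{QQ} = R_Q/k. With 1/k = 0.000111 m/kN, R_Q = δ_0 / (δ_{QQ} + 1/k) = 0.61177 / (0.005674 + 0.000111) = 105.7 kN.
Vertical equilibrium: R_P = ΣP − R_Q = 188.3 − 105.7 = 82.58 kN.

R_P = 82.58 kN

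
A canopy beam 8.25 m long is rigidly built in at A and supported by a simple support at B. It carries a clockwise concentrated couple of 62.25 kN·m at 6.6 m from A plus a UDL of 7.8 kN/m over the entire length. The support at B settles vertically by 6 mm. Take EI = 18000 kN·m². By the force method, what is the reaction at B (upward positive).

R_B = 34.42 kN

Take the reaction at B as the redundant and release it; the primary structure is a cantilever fixed at A.
Downward deflection at the released point B due to the loads:
  clockwise couple 62.25 at a = 6.6: M₀a(2L − a)/(2EI) = 2034/EI
  UDL 7.8: wL⁴/(8EI) = 4517/EI
  δ_0 = 6550/EI
Flexibility coefficient — unit upward force at B: δ_{BB} = L³/(3EI) = 187.2/EI.
With EI = 18000 kN·m²: δ_0 = 0.36391 m and δ_{BB} = 0.010398 m/kN.
Compatibility — the beam at B must follow the support down by 0.006 m: δ_0 − R_B·δ_{BB} = 0.006, so R_B = (0.36391 − 0.006)/0.010398 = 34.42 kN.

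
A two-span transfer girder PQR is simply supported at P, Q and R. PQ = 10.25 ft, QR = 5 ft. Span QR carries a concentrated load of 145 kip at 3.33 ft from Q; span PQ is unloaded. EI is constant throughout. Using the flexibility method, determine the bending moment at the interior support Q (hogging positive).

M_Q = 35.27 kip·ft

Insert a hinge at Q; M_Q is the redundant, and each span becomes simply supported.
Rotations at Q on the released spans (each span's end-slope, ×1/EI):
  span QR: point load 145 at a = 3.33: Pab(L + b)/(6LEI) = 179.3/EI
  relative rotation θ_0 = (0 + 179.3)/EI = 179.3/EI
A unit hogging moment at Q produces rotation L₁/(3EI) + L₂/(3EI) = 5.083/EI.
Compatibility: M_Q·(L₁+L₂)/(3EI) = θ_0, giving M_Q = 35.27 kip·ft (hogging).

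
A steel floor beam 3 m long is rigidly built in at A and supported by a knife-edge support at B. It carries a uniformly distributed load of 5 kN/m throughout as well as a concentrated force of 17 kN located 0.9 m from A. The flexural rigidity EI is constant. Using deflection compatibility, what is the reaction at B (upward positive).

Take the reaction at B as the redundant and release it; the primary structure is a cantilever fixed at A.
Deflection at B on the released cantilever, summing each load's contribution:
  UDL 5: wL⁴/(8EI) = 50.62/EI
  point load 17 at a = 0.9: Pa²(3L − a)/(6EI) = 18.59/EI
  δ_0 = 69.21/EI
Flexibility coefficient — unit upward force at B: δ_{BB} = L³/(3EI) = 9/EI.
Compatibility at B: δ_0 − R_B·δ_{BB} = 0, so R_B = 69.21/9 = 7.691 kN.

R_B = 7.691 kN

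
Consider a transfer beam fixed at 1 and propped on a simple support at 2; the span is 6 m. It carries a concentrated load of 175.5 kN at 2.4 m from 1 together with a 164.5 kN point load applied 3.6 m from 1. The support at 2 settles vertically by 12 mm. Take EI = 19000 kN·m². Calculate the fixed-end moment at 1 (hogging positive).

M_1 = 387 kN·m

Release the roller at 2. Primary structure: cantilever fixed at 1.
Downward deflection at the released point 2 due to the loads:
  point load 175.5 at a = 2.4: Pa²(3L − a)/(6EI) = 2628/EI
  point load 164.5 at a = 3.6: Pa²(3L − a)/(6EI) = 5117/EI
  δ_0 = 7745/EI
Flexibility coefficient — unit upward force at 2: δ_{22} = L³/(3EI) = 72/EI.
With EI = 19000 kN·m²: δ_0 = 0.40763 m and δ_{22} = 0.003789 m/kN.
Compatibility — the beam at 2 must follow the support down by 0.012 m: δ_0 − R_2·δ_{22} = 0.012, so R_2 = (0.40763 − 0.012)/0.003789 = 104.4 kN.
Moment equilibrium about 1: M_1 = Σ(load moments about 1) − R_2·L = 1013 − 104.4×6 = 387 kN·m.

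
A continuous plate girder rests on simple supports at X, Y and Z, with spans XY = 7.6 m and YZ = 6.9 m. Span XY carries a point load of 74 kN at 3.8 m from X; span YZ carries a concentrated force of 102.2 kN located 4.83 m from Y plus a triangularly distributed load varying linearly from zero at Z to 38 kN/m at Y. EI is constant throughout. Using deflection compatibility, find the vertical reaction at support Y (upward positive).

R_Y = 198.9 kN

Release continuity at Y by inserting a hinge; the redundant is the internal moment M_Y. The primary structure is two simply-supported spans XY and YZ.
Discontinuity in slope at Y on the released structure — sum the simple-span end rotations:
  span XY: point load 74 at a = 3.8: Pab(L + a)/(6LEI) = 267.1/EI
  span YZ: point load 102.2 at a = 4.83: Pab(L + b)/(6LEI) = 221.4/EI
  span YZ: triangular load, peak 38: w₀L³/(45EI) = 277.4/EI
  relative rotation θ_0 = (267.1 + 498.8)/EI = 765.9/EI
A unit hogging moment at Y produces rotation L₁/(3EI) + L₂/(3EI) = 4.833/EI.
Compatibility: M_Y·(L₁+L₂)/(3EI) = θ_0, giving M_Y = 158.5 kN·m (hogging).
Span XY, ΣM about X with M_Y applied at Y: R_Y^{XY}·7.6 = 281.2 + 158.5, so R_Y^{XY} = 57.85 kN and R_X = 74 − 57.85 = 16.15 kN.
Span YZ, ΣM about Z: R_Y^{YZ}·6.9 = 814.6 + 158.5, so R_Y^{YZ} = 141 kN and R_Z = 233.3 − 141 = 92.27 kN.
R_Y = 57.85 + 141 = 198.9 kN.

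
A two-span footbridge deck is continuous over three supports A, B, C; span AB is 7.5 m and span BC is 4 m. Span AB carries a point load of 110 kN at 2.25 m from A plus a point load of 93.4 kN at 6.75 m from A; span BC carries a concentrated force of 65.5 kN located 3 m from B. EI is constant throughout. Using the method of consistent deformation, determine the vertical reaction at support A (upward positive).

R_A = 69.92 kN

Take M_B as the redundant. Released structure: two simple spans AB and BC with a hinge at B.
Rotations at B on the released spans (each span's end-slope, ×1/EI):
  span AB: point load 110 at a = 2.25: Pab(L + a)/(6LEI) = 281.5/EI
  span AB: point load 93.4 at a = 6.75: Pab(L + a)/(6LEI) = 149.7/EI
  span BC: point load 65.5 at a = 3: Pab(L + b)/(6LEI) = 40.94/EI
  relative rotation θ_0 = (431.3 + 40.94)/EI = 472.2/EI
A unit hogging moment at B produces rotation L₁/(3EI) + L₂/(3EI) = 3.833/EI.
Compatibility: M_B·(L₁+L₂)/(3EI) = θ_0, giving M_B = 123.2 kN·m (hogging).
Span AB, ΣM about A with M_B applied at B: R_B^{AB}·7.5 = 878 + 123.2, so R_B^{AB} = 133.5 kN and R_A = 203.4 − 133.5 = 69.92 kN.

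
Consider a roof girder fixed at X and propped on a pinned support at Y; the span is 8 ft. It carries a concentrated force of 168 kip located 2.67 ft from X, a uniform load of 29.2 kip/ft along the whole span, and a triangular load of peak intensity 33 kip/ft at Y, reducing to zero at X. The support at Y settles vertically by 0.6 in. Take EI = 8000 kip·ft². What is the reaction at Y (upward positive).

R_Y = 182.8 kip

Take the reaction at Y as the redundant and release it; the primary structure is a cantilever fixed at X.
Free-end deflection of the primary structure under the applied loading (downward +):
  point load 168 at a = 2.67: Pa²(3L − a)/(6EI) = 4258/EI
  UDL 29.2: wL⁴/(8EI) = 14950/EI
  triangular load, peak 33 at the free end: 11w₀L⁴/(120EI) = 12390/EI
  δ_0 = 31598/EI
Tip deflection under a unit load at Y: L³/(3EI) = 170.7/EI.
With EI = 8000 kip·ft²: δ_0 = 3.9498 ft and δ_{YY} = 0.021333 ft/kip.
Compatibility — the beam at Y must follow the support down by 0.05 ft: δ_0 − R_Y·δ_{YY} = 0.05, so R_Y = (3.9498 − 0.05)/0.021333 = 182.8 kip.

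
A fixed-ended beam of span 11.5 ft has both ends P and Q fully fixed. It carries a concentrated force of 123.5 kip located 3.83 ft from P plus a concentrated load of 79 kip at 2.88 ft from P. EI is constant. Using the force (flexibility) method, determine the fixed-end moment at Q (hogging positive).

M_Q = 147.8 kip·ft

Take the two fixed-end moments M_P, M_Q as redundants; the released structure is the simple span PQ.
End rotations of the released simple span under the applied load (×1/EI):
  at P: point load 123.5 at a = 3.83: Pab(L + b)/(6LEI) = 1008/EI
  at Q: point load 123.5 at a = 3.83: Pab(L + a)/(6LEI) = 806/EI
  at P: point load 79 at a = 2.88: Pab(L + b)/(6LEI) = 571.9/EI
  at Q: point load 79 at a = 2.88: Pab(L + a)/(6LEI) = 408.7/EI
  θ_P0 = 1580/EI,  θ_Q0 = 1215/EI
Flexibility coefficients: a unit moment at one end gives L/(3EI) there and L/(6EI) at the far end, so f₁₁ = f₂₂ = 3.833/EI and f₁₂ = f₂₁ = 1.917/EI.
Compatibility — zero rotation at each built-in end:
  3.833 M_P + 1.917 M_Q = 1580
  1.917 M_P + 3.833 M_Q = 1215
Solving the pair gives M_P = 338.2 kip·ft and M_Q = 147.8 kip·ft (hogging).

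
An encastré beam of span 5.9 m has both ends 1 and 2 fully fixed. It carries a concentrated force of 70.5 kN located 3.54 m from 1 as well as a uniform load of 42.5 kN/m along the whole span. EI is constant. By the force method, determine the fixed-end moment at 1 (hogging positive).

Release both end moments; the primary structure is a simply-supported span 12 with redundants M_1 and M_2.
On the primary (simply-supported) span, the end slopes from the loading are:
  at 1: point load 70.5 at a = 3.54: Pab(L + b)/(6LEI) = 137.4/EI
  at 2: point load 70.5 at a = 3.54: Pab(L + a)/(6LEI) = 157.1/EI
  at 1: UDL 42.5: wL³/(24EI) = 363.7/EI
  at 2: UDL 42.5: wL³/(24EI) = 363.7/EI
  θ_10 = 501.1/EI,  θ_20 = 520.8/EI
Flexibility coefficients: a unit moment at one end gives L/(3EI) there and L/(6EI) at the far end, so f₁₁ = f₂₂ = 1.967/EI and f₁₂ = f₂₁ = 0.9833/EI.
Compatibility — zero rotation at each built-in end:
  1.967 M_1 + 0.9833 M_2 = 501.1
  0.9833 M_1 + 1.967 M_2 = 520.8
Solving the pair gives M_1 = 163.2 kN·m and M_2 = 183.2 kN·m (hogging).

M_1 = 163.2 kN·m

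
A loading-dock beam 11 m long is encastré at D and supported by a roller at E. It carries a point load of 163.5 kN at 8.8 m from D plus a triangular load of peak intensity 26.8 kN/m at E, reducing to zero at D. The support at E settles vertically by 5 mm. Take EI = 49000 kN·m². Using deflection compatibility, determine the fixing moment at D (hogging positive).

Take the reaction at E as the redundant and release it; the primary structure is a cantilever fixed at D.
Free-end deflection of the primary structure under the applied loading (downward +):
  point load 163.5 at a = 8.8: Pa²(3L − a)/(6EI) = 51068/EI
  triangular load, peak 26.8 at the free end: 11w₀L⁴/(120EI) = 35968/EI
  δ_0 = 87036/EI
Flexibility coefficient — unit upward force at E: δ_{EE} = L³/(3EI) = 443.7/EI.
With EI = 49000 kN·m²: δ_0 = 1.7762 m and δ_{EE} = 0.009054 m/kN.
Compatibility — the beam at E must follow the support down by 0.005 m: δ_0 − R_E·δ_{EE} = 0.005, so R_E = (1.7762 − 0.005)/0.009054 = 195.6 kN.
Moment equilibrium about D: M_D = Σ(load moments about D) − R_E·L = 2520 − 195.6×11 = 367.9 kN·m.

M_D = 367.9 kN·m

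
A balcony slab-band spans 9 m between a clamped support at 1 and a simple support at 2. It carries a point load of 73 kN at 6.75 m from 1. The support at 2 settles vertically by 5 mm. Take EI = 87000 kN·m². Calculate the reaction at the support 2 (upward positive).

R_2 = 44.41 kN

Choose R_2 as the redundant. The primary structure is the cantilever fixed at 1.
Primary-structure tip deflection at 2 by superposition:
  point load 73 at a = 6.75: Pa²(3L − a)/(6EI) = 11225/EI
Flexibility coefficient — unit upward force at 2: δ_{22} = L³/(3EI) = 243/EI.
With EI = 87000 kN·m²: δ_0 = 0.12903 m and δ_{22} = 0.002793 m/kN.
Compatibility — the beam at 2 must follow the support down by 0.005 m: δ_0 − R_2·δ_{22} = 0.005, so R_2 = (0.12903 − 0.005)/0.002793 = 44.41 kN.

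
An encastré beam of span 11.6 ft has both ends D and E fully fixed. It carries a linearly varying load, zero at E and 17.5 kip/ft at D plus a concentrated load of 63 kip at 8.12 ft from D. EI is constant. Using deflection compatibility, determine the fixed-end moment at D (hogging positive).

M_D = 163.8 kip·ft

Release both end moments; the primary structure is a simply-supported span DE with redundants M_D and M_E.
Simple-span end rotations at D and E under the given loads:
  at D: triangular load, peak 17.5: w₀L³/(45EI) = 607/EI
  at E: triangular load, peak 17.5: 7w₀L³/(360EI) = 531.1/EI
  at D: point load 63 at a = 8.12: Pab(L + b)/(6LEI) = 385.7/EI
  at E: point load 63 at a = 8.12: Pab(L + a)/(6LEI) = 504.4/EI
  θ_D0 = 992.7/EI,  θ_E0 = 1036/EI
Flexibility coefficients: a unit moment at one end gives L/(3EI) there and L/(6EI) at the far end, so f₁₁ = f₂₂ = 3.867/EI and f₁₂ = f₂₁ = 1.933/EI.
Compatibility — zero rotation at each built-in end:
  3.867 M_D + 1.933 M_E = 992.7
  1.933 M_D + 3.867 M_E = 1036
Solving the pair gives M_D = 163.8 kip·ft and M_E = 185.9 kip·ft (hogging).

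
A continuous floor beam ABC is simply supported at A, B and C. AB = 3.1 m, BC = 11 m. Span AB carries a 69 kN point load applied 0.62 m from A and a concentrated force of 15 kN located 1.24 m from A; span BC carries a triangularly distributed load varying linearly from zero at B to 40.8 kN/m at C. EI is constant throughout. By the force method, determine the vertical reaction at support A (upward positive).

R_A = -10.28 kN

Insert a hinge at B; M_B is the redundant, and each span becomes simply supported.
End slopes at the hinge B, treating each span as simply supported:
  span AB: point load 69 at a = 0.62: Pab(L + a)/(6LEI) = 21.22/EI
  span AB: point load 15 at a = 1.24: Pab(L + a)/(6LEI) = 8.072/EI
  span BC: triangular load, peak 40.8: 7w₀L³/(360EI) = 1056/EI
  relative rotation θ_0 = (29.29 + 1056)/EI = 1085/EI
A unit hogging moment at B produces rotation L₁/(3EI) + L₂/(3EI) = 4.7/EI.
Slope continuity at B: θ_0 = M_B·4.7/EI, so M_B = 1085/4.7 = 230.9 kN·m (hogging).
Span AB, ΣM about A with M_B applied at B: R_B^{AB}·3.1 = 61.38 + 230.9, so R_B^{AB} = 94.28 kN and R_A = 84 − 94.28 = -10.28 kN.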